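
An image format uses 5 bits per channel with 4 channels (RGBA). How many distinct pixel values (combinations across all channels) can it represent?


Total bits = 5 bits/channel × 4 channels = 20 bits
Distinct pixel values = 2^20
= 1,048,576 pixel values


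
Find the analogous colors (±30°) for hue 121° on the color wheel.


Base hue: 121°
Left analog: (121 - 30) mod 360 = 91°
Right analog: (121 + 30) mod 360 = 151°
Analogous hues = 91° and 151°


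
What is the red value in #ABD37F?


Color: #ABD37F
R = AB = 171
G = D3 = 211
B = 7F = 127
Red = 171


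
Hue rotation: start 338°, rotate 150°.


New hue = (H + rotation) mod 360
New hue = (338 + 150) mod 360
= 488 mod 360
= 128°


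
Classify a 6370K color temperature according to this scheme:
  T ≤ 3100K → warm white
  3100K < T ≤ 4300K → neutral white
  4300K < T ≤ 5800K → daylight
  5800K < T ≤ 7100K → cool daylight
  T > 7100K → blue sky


Temperature: 6370K
5800K < 6370K ≤ 7100K → cool daylight
Classification: cool daylight


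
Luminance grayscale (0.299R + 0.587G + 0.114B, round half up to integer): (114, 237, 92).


Gray = 0.299×R + 0.587×G + 0.114×B
Gray = 0.299×114 + 0.587×237 + 0.114×92
Gray = 34.086 + 139.119 + 10.488
Gray = 183.693 → round half up → 184
Gray = 184


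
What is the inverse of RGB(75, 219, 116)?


Invert: (255-R, 255-G, 255-B)
R: 255-75 = 180
G: 255-219 = 36
B: 255-116 = 139
= RGB(180, 36, 139)


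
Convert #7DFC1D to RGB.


7D → 125 (R)
FC → 252 (G)
1D → 29 (B)
= RGB(125, 252, 29)


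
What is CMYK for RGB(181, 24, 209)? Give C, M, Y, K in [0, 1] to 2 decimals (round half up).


R'=181/255≈0.7098, G'=24/255≈0.0941, B'=209/255≈0.8196
K = 1 - max(R',G',B') = 1 - 209/255 = 46/255 = 0.18039… → 0.18
(1-R'-K)/(1-K) simplifies to (max-R)/max with max = 209:
C = (209-181)/209 = 28/209 = 0.13397… → 0.13
M = (209-24)/209 = 185/209 = 0.88516… → 0.89
Y = (209-209)/209 = 0/209 = 0 → 0.00
= CMYK(0.13, 0.89, 0.00, 0.18)


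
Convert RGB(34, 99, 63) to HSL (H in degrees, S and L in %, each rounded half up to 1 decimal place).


Normalize: R'=34/255≈0.1333, G'=99/255≈0.3882, B'=63/255≈0.2471
Max=99/255, Min=34/255, Δ=Max-Min=65/255
L = (Max+Min)/2 = (99+34)/510 = 133/510 = 0.26078… → L = 26.1%
L ≤ 0.5 → S = Δ/(Max+Min) = 65/(99+34) = 65/133 = 0.48872… → S = 48.9%
(the 1/255 factors cancel in S and H, so raw channel differences can be used)
Max is G' → H = 60 × ((B-R)/Δ + 2) = 60 × ((63-34)/65 + 2)
  29/65 + 2 = 0.4461… + 2 = 2.4461…
  H = 60 × 2.4461… = 146.769…° → H = 146.8°
= HSL(146.8°, 48.9%, 26.1%)


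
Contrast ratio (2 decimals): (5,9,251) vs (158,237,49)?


Linearize each sRGB channel c=v/255: c/12.92 if c ≤ 0.04045 else ((c+0.055)/1.055)^2.4
L = 0.2126×R_lin + 0.7152×G_lin + 0.0722×B_lin
Color 1 (5,9,251):
  R=5: 5/255≈0.0196 ≤ 0.04045 → 0.0196/12.92 ≈ 0.00152
  G=9: 9/255≈0.0353 ≤ 0.04045 → 0.0353/12.92 ≈ 0.00273
  B=251: 251/255≈0.9843 > 0.04045 → ((0.9843+0.055)/1.055)^2.4 ≈ 0.96469
  L1 = 0.2126×0.00152 + 0.7152×0.00273 + 0.0722×0.96469 ≈ 0.07193
Color 2 (158,237,49):
  R=158: 158/255≈0.6196 > 0.04045 → ((0.6196+0.055)/1.055)^2.4 ≈ 0.34191
  G=237: 237/255≈0.9294 > 0.04045 → ((0.9294+0.055)/1.055)^2.4 ≈ 0.84687
  B=49: 49/255≈0.1922 > 0.04045 → ((0.1922+0.055)/1.055)^2.4 ≈ 0.03071
  L2 = 0.2126×0.34191 + 0.7152×0.84687 + 0.0722×0.03071 ≈ 0.68059
Lighter = 0.68059, Darker = 0.07193
Ratio = (L_lighter + 0.05) / (L_darker + 0.05)
Ratio = (0.68059 + 0.05) / (0.07193 + 0.05) = 0.73059 / 0.12193 ≈ 5.9921
Ratio ≈ 5.99:1


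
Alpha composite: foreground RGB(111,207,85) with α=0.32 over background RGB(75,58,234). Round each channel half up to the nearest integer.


C = α×F + (1-α)×B, with 1-α = 0.68
R: 0.32×111 + 0.68×75 = 35.52 + 51.00 = 86.52 → 87
G: 0.32×207 + 0.68×58 = 66.24 + 39.44 = 105.68 → 106
B: 0.32×85 + 0.68×234 = 27.20 + 159.12 = 186.32 → 186
= RGB(87, 106, 186)


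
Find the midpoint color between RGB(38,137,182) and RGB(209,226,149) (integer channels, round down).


Midpoint: each channel = ⌊(C₁+C₂)/2⌋
R: ⌊(38+209)/2⌋ = 123
G: ⌊(137+226)/2⌋ = 181
B: ⌊(182+149)/2⌋ = 165
= RGB(123, 181, 165)


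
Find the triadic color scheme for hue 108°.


Triadic: equally spaced at 120° intervals
H1 = 108°
H2 = (108 + 120) mod 360 = 228°
H3 = (108 + 240) mod 360 = 348°
Triadic = 108°, 228°, 348°


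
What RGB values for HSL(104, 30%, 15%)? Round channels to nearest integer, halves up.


H=104°, S=0.30, L=0.15
C = (1-|2L-1|)×S = (1-|-0.70|)×0.30 = 0.09
H' = H/60 = 104/60 ≈ 1.7333; X = C×(1-|H' mod 2 - 1|) = 0.024
m = L - C/2 = 0.15 - 0.045 = 0.105
Sector ⌊H'⌋ = 1 → (R',G',B') = (0.024, 0.09, 0.0)
RGB = ((R'+m)×255, (G'+m)×255, (B'+m)×255) = (32.895, 49.725, 26.775)
Round half up → RGB(33, 50, 27)


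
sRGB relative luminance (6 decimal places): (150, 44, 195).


Linearize each channel (sRGB transfer function): c = v/255; c_lin = c/12.92 if c ≤ 0.04045, else ((c+0.055)/1.055)^2.4
  R: 150/255 ≈ 0.588235 > 0.04045 → ((0.588235+0.055)/1.055)^2.4 ≈ 0.304987
  G: 44/255 ≈ 0.172549 > 0.04045 → ((0.172549+0.055)/1.055)^2.4 ≈ 0.025187
  B: 195/255 ≈ 0.764706 > 0.04045 → ((0.764706+0.055)/1.055)^2.4 ≈ 0.545724
R_lin = 0.304987, G_lin = 0.025187, B_lin = 0.545724
L = 0.2126×R + 0.7152×G + 0.0722×B
L = 0.2126×0.304987 + 0.7152×0.025187 + 0.0722×0.545724
L ≈ 0.122255


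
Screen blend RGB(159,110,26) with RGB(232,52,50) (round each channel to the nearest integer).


Screen: C = 255 - (255-A)×(255-B)/255, rounded to nearest integer
R: 255 - (255-159)×(255-232)/255 = 255 - 2208/255 ≈ 255 - 8.659 = 246.341 → 246
G: 255 - (255-110)×(255-52)/255 = 255 - 29435/255 ≈ 255 - 115.431 = 139.569 → 140
B: 255 - (255-26)×(255-50)/255 = 255 - 46945/255 ≈ 255 - 184.098 = 70.902 → 71
= RGB(246, 140, 71)


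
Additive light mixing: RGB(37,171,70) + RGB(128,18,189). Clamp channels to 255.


Additive: each channel = min(255, C₁+C₂)
R: 37+128 = 165 → 165
G: 171+18 = 189 → 189
B: 70+189 = 259 → 255
= RGB(165, 189, 255)


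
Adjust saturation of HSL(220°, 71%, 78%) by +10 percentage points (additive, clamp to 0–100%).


Original S = 71%
Adjustment = +10 percentage points
New S = 71 + (10) = 81
Clamp to [0, 100] → 81
= HSL(220°, 81%, 78%)


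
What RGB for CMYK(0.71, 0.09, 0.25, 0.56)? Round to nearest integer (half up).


R = 255 × (1-C) × (1-K) = 255 × 0.29 × 0.44 = 32.538 → 33
G = 255 × (1-M) × (1-K) = 255 × 0.91 × 0.44 = 102.102 → 102
B = 255 × (1-Y) × (1-K) = 255 × 0.75 × 0.44 = 84.15 → 84
= RGB(33, 102, 84)


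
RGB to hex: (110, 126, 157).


R = 110 → 6E (hex)
G = 126 → 7E (hex)
B = 157 → 9D (hex)
Hex = #6E7E9D


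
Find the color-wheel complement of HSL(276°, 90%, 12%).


Complement = opposite side of color wheel = hue + 180°
H' = (276 + 180) mod 360 = 96°
S and L unchanged.
= HSL(96°, 90%, 12%)


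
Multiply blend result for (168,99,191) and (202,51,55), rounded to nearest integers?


Multiply: C = A×B/255, rounded to nearest integer
R: 168×202/255 = 33936/255 ≈ 133.082 → 133
G: 99×51/255 = 5049/255 ≈ 19.800 → 20
B: 191×55/255 = 10505/255 ≈ 41.196 → 41
= RGB(133, 20, 41)


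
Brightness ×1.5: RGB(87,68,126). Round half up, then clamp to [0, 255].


Multiply each channel by 1.5, round half up, clamp to [0, 255]
R: 87×1.5 = 130.5 → round → 131
G: 68×1.5 = 102
B: 126×1.5 = 189
= RGB(131, 102, 189)


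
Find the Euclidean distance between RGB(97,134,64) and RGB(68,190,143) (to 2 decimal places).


d = √[(R₁-R₂)² + (G₁-G₂)² + (B₁-B₂)²]
d = √[(97-68)² + (134-190)² + (64-143)²]
d = √[841 + 3136 + 6241]
d = √10218
d ≈ 101.08


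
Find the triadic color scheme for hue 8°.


Triadic: equally spaced at 120° intervals
H1 = 8°
H2 = (8 + 120) mod 360 = 128°
H3 = (8 + 240) mod 360 = 248°
Triadic = 8°, 128°, 248°


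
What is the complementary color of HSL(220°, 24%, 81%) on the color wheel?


Complement = opposite side of color wheel = hue + 180°
H' = (220 + 180) mod 360 = 40°
S and L unchanged.
= HSL(40°, 24%, 81%)


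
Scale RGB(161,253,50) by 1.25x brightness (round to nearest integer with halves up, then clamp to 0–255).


Multiply each channel by 1.25, round half up, clamp to [0, 255]
R: 161×1.25 = 201.25 → round → 201
G: 253×1.25 = 316.25 → round → 316 → clamp → 255
B: 50×1.25 = 62.5 → round → 63
= RGB(201, 255, 63)


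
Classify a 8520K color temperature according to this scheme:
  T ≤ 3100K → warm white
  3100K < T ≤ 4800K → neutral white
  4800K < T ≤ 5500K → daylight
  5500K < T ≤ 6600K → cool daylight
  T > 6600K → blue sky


Temperature: 8520K
8520K > 6600K → blue sky
Classification: blue sky


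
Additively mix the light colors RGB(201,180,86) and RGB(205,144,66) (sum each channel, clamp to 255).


Additive: each channel = min(255, C₁+C₂)
R: 201+205 = 406 → 255
G: 180+144 = 324 → 255
B: 86+66 = 152 → 152
= RGB(255, 255, 152)


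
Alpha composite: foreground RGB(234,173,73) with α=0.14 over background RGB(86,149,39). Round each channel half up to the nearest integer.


C = α×F + (1-α)×B, with 1-α = 0.86
R: 0.14×234 + 0.86×86 = 32.76 + 73.96 = 106.72 → 107
G: 0.14×173 + 0.86×149 = 24.22 + 128.14 = 152.36 → 152
B: 0.14×73 + 0.86×39 = 10.22 + 33.54 = 43.76 → 44
= RGB(107, 152, 44)


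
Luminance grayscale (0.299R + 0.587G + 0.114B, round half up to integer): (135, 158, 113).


Gray = 0.299×R + 0.587×G + 0.114×B
Gray = 0.299×135 + 0.587×158 + 0.114×113
Gray = 40.365 + 92.746 + 12.882
Gray = 145.993 → round half up → 146
Gray = 146


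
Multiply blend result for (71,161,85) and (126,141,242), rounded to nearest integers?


Multiply: C = A×B/255, rounded to nearest integer
R: 71×126/255 = 8946/255 ≈ 35.082 → 35
G: 161×141/255 = 22701/255 ≈ 89.024 → 89
B: 85×242/255 = 20570/255 ≈ 80.667 → 81
= RGB(35, 89, 81)


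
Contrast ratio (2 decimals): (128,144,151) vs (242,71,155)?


Linearize each sRGB channel c=v/255: c/12.92 if c ≤ 0.04045 else ((c+0.055)/1.055)^2.4
L = 0.2126×R_lin + 0.7152×G_lin + 0.0722×B_lin
Color 1 (128,144,151):
  R=128: 128/255≈0.5020 > 0.04045 → ((0.5020+0.055)/1.055)^2.4 ≈ 0.21586
  G=144: 144/255≈0.5647 > 0.04045 → ((0.5647+0.055)/1.055)^2.4 ≈ 0.27889
  B=151: 151/255≈0.5922 > 0.04045 → ((0.5922+0.055)/1.055)^2.4 ≈ 0.30947
  L1 = 0.2126×0.21586 + 0.7152×0.27889 + 0.0722×0.30947 ≈ 0.26770
Color 2 (242,71,155):
  R=242: 242/255≈0.9490 > 0.04045 → ((0.9490+0.055)/1.055)^2.4 ≈ 0.88792
  G=71: 71/255≈0.2784 > 0.04045 → ((0.2784+0.055)/1.055)^2.4 ≈ 0.06301
  B=155: 155/255≈0.6078 > 0.04045 → ((0.6078+0.055)/1.055)^2.4 ≈ 0.32778
  L2 = 0.2126×0.88792 + 0.7152×0.06301 + 0.0722×0.32778 ≈ 0.25750
Lighter = 0.26770, Darker = 0.25750
Ratio = (L_lighter + 0.05) / (L_darker + 0.05)
Ratio = (0.26770 + 0.05) / (0.25750 + 0.05) = 0.31770 / 0.30750 ≈ 1.0332
Ratio ≈ 1.03:1


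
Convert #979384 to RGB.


97 → 151 (R)
93 → 147 (G)
84 → 132 (B)
= RGB(151, 147, 132)


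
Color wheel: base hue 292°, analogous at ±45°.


Base hue: 292°
Left analog: (292 - 45) mod 360 = 247°
Right analog: (292 + 45) mod 360 = 337°
Analogous hues = 247° and 337°


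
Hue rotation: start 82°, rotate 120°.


New hue = (H + rotation) mod 360
New hue = (82 + 120) mod 360
= 202 mod 360
= 202°


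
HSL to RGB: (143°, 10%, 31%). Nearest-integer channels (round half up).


H=143°, S=0.10, L=0.31
C = (1-|2L-1|)×S = (1-|-0.38|)×0.10 = 0.062
H' = H/60 = 143/60 ≈ 2.3833; X = C×(1-|H' mod 2 - 1|) ≈ 0.0238
m = L - C/2 = 0.31 - 0.031 = 0.279
Sector ⌊H'⌋ = 2 → (R',G',B') = (0.0, 0.062, ≈0.0238)
RGB = ((R'+m)×255, (G'+m)×255, (B'+m)×255) = (71.145, 86.955, 77.2055)
Round half up → RGB(71, 87, 77)


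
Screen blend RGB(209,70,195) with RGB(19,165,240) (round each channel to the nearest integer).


Screen: C = 255 - (255-A)×(255-B)/255, rounded to nearest integer
R: 255 - (255-209)×(255-19)/255 = 255 - 10856/255 ≈ 255 - 42.573 = 212.427 → 212
G: 255 - (255-70)×(255-165)/255 = 255 - 16650/255 ≈ 255 - 65.294 = 189.706 → 190
B: 255 - (255-195)×(255-240)/255 = 255 - 900/255 ≈ 255 - 3.529 = 251.471 → 251
= RGB(212, 190, 251)


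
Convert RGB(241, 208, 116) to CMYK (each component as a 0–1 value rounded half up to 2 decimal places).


R'=241/255≈0.9451, G'=208/255≈0.8157, B'=116/255≈0.4549
K = 1 - max(R',G',B') = 1 - 241/255 = 14/255 = 0.05490… → 0.05
(1-R'-K)/(1-K) simplifies to (max-R)/max with max = 241:
C = (241-241)/241 = 0/241 = 0 → 0.00
M = (241-208)/241 = 33/241 = 0.13692… → 0.14
Y = (241-116)/241 = 125/241 = 0.51867… → 0.52
= CMYK(0.00, 0.14, 0.52, 0.05)


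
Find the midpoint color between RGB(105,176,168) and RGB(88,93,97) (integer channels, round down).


Midpoint: each channel = ⌊(C₁+C₂)/2⌋
R: ⌊(105+88)/2⌋ = 96
G: ⌊(176+93)/2⌋ = 134
B: ⌊(168+97)/2⌋ = 132
= RGB(96, 134, 132)


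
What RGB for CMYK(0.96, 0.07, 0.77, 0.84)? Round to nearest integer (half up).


R = 255 × (1-C) × (1-K) = 255 × 0.04 × 0.16 = 1.632 → 2
G = 255 × (1-M) × (1-K) = 255 × 0.93 × 0.16 = 37.944 → 38
B = 255 × (1-Y) × (1-K) = 255 × 0.23 × 0.16 = 9.384 → 9
= RGB(2, 38, 9)


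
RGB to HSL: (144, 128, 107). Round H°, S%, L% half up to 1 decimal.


Normalize: R'=144/255≈0.5647, G'=128/255≈0.5020, B'=107/255≈0.4196
Max=144/255, Min=107/255, Δ=Max-Min=37/255
L = (Max+Min)/2 = (144+107)/510 = 251/510 = 0.49215… → L = 49.2%
L ≤ 0.5 → S = Δ/(Max+Min) = 37/(144+107) = 37/251 = 0.14741… → S = 14.7%
(the 1/255 factors cancel in S and H, so raw channel differences can be used)
Max is R' → H = 60 × (((G-B)/Δ) mod 6) = 60 × (((128-107)/37) mod 6)
  21/37 = 0.5675…
  H = 60 × 0.5675… = 34.054…° → H = 34.1°
= HSL(34.1°, 14.7%, 49.2%)


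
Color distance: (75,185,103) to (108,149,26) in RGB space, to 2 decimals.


d = √[(R₁-R₂)² + (G₁-G₂)² + (B₁-B₂)²]
d = √[(75-108)² + (185-149)² + (103-26)²]
d = √[1089 + 1296 + 5929]
d = √8314
d ≈ 91.18


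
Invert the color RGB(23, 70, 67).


Invert: (255-R, 255-G, 255-B)
R: 255-23 = 232
G: 255-70 = 185
B: 255-67 = 188
= RGB(232, 185, 188)


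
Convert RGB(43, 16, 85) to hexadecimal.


R = 43 → 2B (hex)
G = 16 → 10 (hex)
B = 85 → 55 (hex)
Hex = #2B1055


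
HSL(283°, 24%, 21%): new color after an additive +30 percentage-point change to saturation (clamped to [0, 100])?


Original S = 24%
Adjustment = +30 percentage points
New S = 24 + (30) = 54
Clamp to [0, 100] → 54
= HSL(283°, 54%, 21%)


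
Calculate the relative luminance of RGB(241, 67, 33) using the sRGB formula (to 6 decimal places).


Linearize each channel (sRGB transfer function): c = v/255; c_lin = c/12.92 if c ≤ 0.04045, else ((c+0.055)/1.055)^2.4
  R: 241/255 ≈ 0.945098 > 0.04045 → ((0.945098+0.055)/1.055)^2.4 ≈ 0.879622
  G: 67/255 ≈ 0.262745 > 0.04045 → ((0.262745+0.055)/1.055)^2.4 ≈ 0.056128
  B: 33/255 ≈ 0.129412 > 0.04045 → ((0.129412+0.055)/1.055)^2.4 ≈ 0.015209
R_lin = 0.879622, G_lin = 0.056128, B_lin = 0.015209
L = 0.2126×R + 0.7152×G + 0.0722×B
L = 0.2126×0.879622 + 0.7152×0.056128 + 0.0722×0.015209
L ≈ 0.228249


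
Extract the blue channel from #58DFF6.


Color: #58DFF6
R = 58 = 88
G = DF = 223
B = F6 = 246
Blue = 246


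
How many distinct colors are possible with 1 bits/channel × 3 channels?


Total bits = 1 bits/channel × 3 channels = 3 bits
Distinct colors = 2^3
= 8 colors


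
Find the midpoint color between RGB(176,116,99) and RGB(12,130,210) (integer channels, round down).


Midpoint: each channel = ⌊(C₁+C₂)/2⌋
R: ⌊(176+12)/2⌋ = 94
G: ⌊(116+130)/2⌋ = 123
B: ⌊(99+210)/2⌋ = 154
= RGB(94, 123, 154)


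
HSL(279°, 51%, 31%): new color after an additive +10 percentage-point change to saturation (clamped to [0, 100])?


Original S = 51%
Adjustment = +10 percentage points
New S = 51 + (10) = 61
Clamp to [0, 100] → 61
= HSL(279°, 61%, 31%)


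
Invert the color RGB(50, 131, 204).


Invert: (255-R, 255-G, 255-B)
R: 255-50 = 205
G: 255-131 = 124
B: 255-204 = 51
= RGB(205, 124, 51)


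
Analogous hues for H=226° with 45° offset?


Base hue: 226°
Left analog: (226 - 45) mod 360 = 181°
Right analog: (226 + 45) mod 360 = 271°
Analogous hues = 181° and 271°


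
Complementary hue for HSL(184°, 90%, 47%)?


Complement = opposite side of color wheel = hue + 180°
H' = (184 + 180) mod 360 = 4°
S and L unchanged.
= HSL(4°, 90%, 47%)


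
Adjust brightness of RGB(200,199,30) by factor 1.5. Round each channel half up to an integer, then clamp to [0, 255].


Multiply each channel by 1.5, round half up, clamp to [0, 255]
R: 200×1.5 = 300 → clamp → 255
G: 199×1.5 = 298.5 → round → 299 → clamp → 255
B: 30×1.5 = 45
= RGB(255, 255, 45)


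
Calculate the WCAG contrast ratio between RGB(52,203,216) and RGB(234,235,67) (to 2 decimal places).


Linearize each sRGB channel c=v/255: c/12.92 if c ≤ 0.04045 else ((c+0.055)/1.055)^2.4
L = 0.2126×R_lin + 0.7152×G_lin + 0.0722×B_lin
Color 1 (52,203,216):
  R=52: 52/255≈0.2039 > 0.04045 → ((0.2039+0.055)/1.055)^2.4 ≈ 0.03434
  G=203: 203/255≈0.7961 > 0.04045 → ((0.7961+0.055)/1.055)^2.4 ≈ 0.59720
  B=216: 216/255≈0.8471 > 0.04045 → ((0.8471+0.055)/1.055)^2.4 ≈ 0.68669
  L1 = 0.2126×0.03434 + 0.7152×0.59720 + 0.0722×0.68669 ≈ 0.48400
Color 2 (234,235,67):
  R=234: 234/255≈0.9176 > 0.04045 → ((0.9176+0.055)/1.055)^2.4 ≈ 0.82279
  G=235: 235/255≈0.9216 > 0.04045 → ((0.9216+0.055)/1.055)^2.4 ≈ 0.83077
  B=67: 67/255≈0.2627 > 0.04045 → ((0.2627+0.055)/1.055)^2.4 ≈ 0.05613
  L2 = 0.2126×0.82279 + 0.7152×0.83077 + 0.0722×0.05613 ≈ 0.77314
Lighter = 0.77314, Darker = 0.48400
Ratio = (L_lighter + 0.05) / (L_darker + 0.05)
Ratio = (0.77314 + 0.05) / (0.48400 + 0.05) = 0.82314 / 0.53400 ≈ 1.5415
Ratio ≈ 1.54:1


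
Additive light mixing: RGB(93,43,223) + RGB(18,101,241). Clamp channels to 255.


Additive: each channel = min(255, C₁+C₂)
R: 93+18 = 111 → 111
G: 43+101 = 144 → 144
B: 223+241 = 464 → 255
= RGB(111, 144, 255)


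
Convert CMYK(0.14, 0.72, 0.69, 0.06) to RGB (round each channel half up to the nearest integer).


R = 255 × (1-C) × (1-K) = 255 × 0.86 × 0.94 = 206.142 → 206
G = 255 × (1-M) × (1-K) = 255 × 0.28 × 0.94 = 67.116 → 67
B = 255 × (1-Y) × (1-K) = 255 × 0.31 × 0.94 = 74.307 → 74
= RGB(206, 67, 74)


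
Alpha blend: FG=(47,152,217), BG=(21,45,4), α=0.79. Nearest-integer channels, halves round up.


C = α×F + (1-α)×B, with 1-α = 0.21
R: 0.79×47 + 0.21×21 = 37.13 + 4.41 = 41.54 → 42
G: 0.79×152 + 0.21×45 = 120.08 + 9.45 = 129.53 → 130
B: 0.79×217 + 0.21×4 = 171.43 + 0.84 = 172.27 → 172
= RGB(42, 130, 172)


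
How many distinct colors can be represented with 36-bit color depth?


Colors = 2^bits = 2^36
= 68,719,476,736 colors


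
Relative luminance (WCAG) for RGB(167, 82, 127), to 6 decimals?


Linearize each channel (sRGB transfer function): c = v/255; c_lin = c/12.92 if c ≤ 0.04045, else ((c+0.055)/1.055)^2.4
  R: 167/255 ≈ 0.654902 > 0.04045 → ((0.654902+0.055)/1.055)^2.4 ≈ 0.386429
  G: 82/255 ≈ 0.321569 > 0.04045 → ((0.321569+0.055)/1.055)^2.4 ≈ 0.084376
  B: 127/255 ≈ 0.498039 > 0.04045 → ((0.498039+0.055)/1.055)^2.4 ≈ 0.212231
R_lin = 0.386429, G_lin = 0.084376, B_lin = 0.212231
L = 0.2126×R + 0.7152×G + 0.0722×B
L = 0.2126×0.386429 + 0.7152×0.084376 + 0.0722×0.212231
L ≈ 0.157824


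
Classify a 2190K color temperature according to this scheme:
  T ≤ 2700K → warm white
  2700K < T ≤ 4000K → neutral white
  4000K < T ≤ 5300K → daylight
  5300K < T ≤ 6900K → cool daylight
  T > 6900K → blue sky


Temperature: 2190K
2190K ≤ 2700K → warm white
Classification: warm white


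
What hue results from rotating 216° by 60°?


New hue = (H + rotation) mod 360
New hue = (216 + 60) mod 360
= 276 mod 360
= 276°


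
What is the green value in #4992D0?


Color: #4992D0
R = 49 = 73
G = 92 = 146
B = D0 = 208
Green = 146


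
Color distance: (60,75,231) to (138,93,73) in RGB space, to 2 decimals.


d = √[(R₁-R₂)² + (G₁-G₂)² + (B₁-B₂)²]
d = √[(60-138)² + (75-93)² + (231-73)²]
d = √[6084 + 324 + 24964]
d = √31372
d ≈ 177.12


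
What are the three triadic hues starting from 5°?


Triadic: equally spaced at 120° intervals
H1 = 5°
H2 = (5 + 120) mod 360 = 125°
H3 = (5 + 240) mod 360 = 245°
Triadic = 5°, 125°, 245°


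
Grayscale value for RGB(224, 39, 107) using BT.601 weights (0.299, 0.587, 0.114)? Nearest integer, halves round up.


Gray = 0.299×R + 0.587×G + 0.114×B
Gray = 0.299×224 + 0.587×39 + 0.114×107
Gray = 66.976 + 22.893 + 12.198
Gray = 102.067 → round half up → 102
Gray = 102


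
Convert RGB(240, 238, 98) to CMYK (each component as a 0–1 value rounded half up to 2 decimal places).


R'=240/255≈0.9412, G'=238/255≈0.9333, B'=98/255≈0.3843
K = 1 - max(R',G',B') = 1 - 240/255 = 15/255 = 0.05882… → 0.06
(1-R'-K)/(1-K) simplifies to (max-R)/max with max = 240:
C = (240-240)/240 = 0/240 = 0 → 0.00
M = (240-238)/240 = 2/240 = 0.00833… → 0.01
Y = (240-98)/240 = 142/240 = 0.59166… → 0.59
= CMYK(0.00, 0.01, 0.59, 0.06)


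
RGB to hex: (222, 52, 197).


R = 222 → DE (hex)
G = 52 → 34 (hex)
B = 197 → C5 (hex)
Hex = #DE34C5


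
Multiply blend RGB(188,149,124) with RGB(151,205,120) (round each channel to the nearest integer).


Multiply: C = A×B/255, rounded to nearest integer
R: 188×151/255 = 28388/255 ≈ 111.325 → 111
G: 149×205/255 = 30545/255 ≈ 119.784 → 120
B: 124×120/255 = 14880/255 ≈ 58.353 → 58
= RGB(111, 120, 58)


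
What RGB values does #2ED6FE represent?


2E → 46 (R)
D6 → 214 (G)
FE → 254 (B)
= RGB(46, 214, 254)


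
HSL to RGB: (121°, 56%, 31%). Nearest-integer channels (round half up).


H=121°, S=0.56, L=0.31
C = (1-|2L-1|)×S = (1-|-0.38|)×0.56 = 0.3472
H' = H/60 = 121/60 ≈ 2.0167; X = C×(1-|H' mod 2 - 1|) ≈ 0.0058
m = L - C/2 = 0.31 - 0.1736 = 0.1364
Sector ⌊H'⌋ = 2 → (R',G',B') = (0.0, 0.3472, ≈0.0058)
RGB = ((R'+m)×255, (G'+m)×255, (B'+m)×255) = (34.782, 123.318, 36.2576)
Round half up → RGB(35, 123, 36)


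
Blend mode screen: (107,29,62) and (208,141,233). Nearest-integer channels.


Screen: C = 255 - (255-A)×(255-B)/255, rounded to nearest integer
R: 255 - (255-107)×(255-208)/255 = 255 - 6956/255 ≈ 255 - 27.278 = 227.722 → 228
G: 255 - (255-29)×(255-141)/255 = 255 - 25764/255 ≈ 255 - 101.035 = 153.965 → 154
B: 255 - (255-62)×(255-233)/255 = 255 - 4246/255 ≈ 255 - 16.651 = 238.349 → 238
= RGB(228, 154, 238)


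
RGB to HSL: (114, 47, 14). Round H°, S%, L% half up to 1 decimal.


Normalize: R'=114/255≈0.4471, G'=47/255≈0.1843, B'=14/255≈0.0549
Max=114/255, Min=14/255, Δ=Max-Min=100/255
L = (Max+Min)/2 = (114+14)/510 = 128/510 = 0.25098… → L = 25.1%
L ≤ 0.5 → S = Δ/(Max+Min) = 100/(114+14) = 100/128 = 0.78125 → S = 78.1%
(the 1/255 factors cancel in S and H, so raw channel differences can be used)
Max is R' → H = 60 × (((G-B)/Δ) mod 6) = 60 × (((47-14)/100) mod 6)
  33/100 = 0.33
  H = 60 × 0.33 = 19.8° → H = 19.8°
= HSL(19.8°, 78.1%, 25.1%)


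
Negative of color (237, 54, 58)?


Invert: (255-R, 255-G, 255-B)
R: 255-237 = 18
G: 255-54 = 201
B: 255-58 = 197
= RGB(18, 201, 197)


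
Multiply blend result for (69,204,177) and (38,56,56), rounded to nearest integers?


Multiply: C = A×B/255, rounded to nearest integer
R: 69×38/255 = 2622/255 ≈ 10.282 → 10
G: 204×56/255 = 11424/255 ≈ 44.800 → 45
B: 177×56/255 = 9912/255 ≈ 38.871 → 39
= RGB(10, 45, 39)


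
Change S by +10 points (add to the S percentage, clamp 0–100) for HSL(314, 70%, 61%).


Original S = 70%
Adjustment = +10 percentage points
New S = 70 + (10) = 80
Clamp to [0, 100] → 80
= HSL(314°, 80%, 61%)


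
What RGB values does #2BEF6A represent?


2B → 43 (R)
EF → 239 (G)
6A → 106 (B)
= RGB(43, 239, 106)


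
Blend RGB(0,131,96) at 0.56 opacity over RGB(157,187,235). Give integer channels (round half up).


C = α×F + (1-α)×B, with 1-α = 0.44
R: 0.56×0 + 0.44×157 = 0.00 + 69.08 = 69.08 → 69
G: 0.56×131 + 0.44×187 = 73.36 + 82.28 = 155.64 → 156
B: 0.56×96 + 0.44×235 = 53.76 + 103.40 = 157.16 → 157
= RGB(69, 156, 157)


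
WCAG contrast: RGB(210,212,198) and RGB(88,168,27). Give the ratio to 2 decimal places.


Linearize each sRGB channel c=v/255: c/12.92 if c ≤ 0.04045 else ((c+0.055)/1.055)^2.4
L = 0.2126×R_lin + 0.7152×G_lin + 0.0722×B_lin
Color 1 (210,212,198):
  R=210: 210/255≈0.8235 > 0.04045 → ((0.8235+0.055)/1.055)^2.4 ≈ 0.64448
  G=212: 212/255≈0.8314 > 0.04045 → ((0.8314+0.055)/1.055)^2.4 ≈ 0.65837
  B=198: 198/255≈0.7765 > 0.04045 → ((0.7765+0.055)/1.055)^2.4 ≈ 0.56471
  L1 = 0.2126×0.64448 + 0.7152×0.65837 + 0.0722×0.56471 ≈ 0.64866
Color 2 (88,168,27):
  R=88: 88/255≈0.3451 > 0.04045 → ((0.3451+0.055)/1.055)^2.4 ≈ 0.09759
  G=168: 168/255≈0.6588 > 0.04045 → ((0.6588+0.055)/1.055)^2.4 ≈ 0.39157
  B=27: 27/255≈0.1059 > 0.04045 → ((0.1059+0.055)/1.055)^2.4 ≈ 0.01096
  L2 = 0.2126×0.09759 + 0.7152×0.39157 + 0.0722×0.01096 ≈ 0.30159
Lighter = 0.64866, Darker = 0.30159
Ratio = (L_lighter + 0.05) / (L_darker + 0.05)
Ratio = (0.64866 + 0.05) / (0.30159 + 0.05) = 0.69866 / 0.35159 ≈ 1.9871
Ratio ≈ 1.99:1


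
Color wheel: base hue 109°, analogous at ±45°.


Base hue: 109°
Left analog: (109 - 45) mod 360 = 64°
Right analog: (109 + 45) mod 360 = 154°
Analogous hues = 64° and 154°


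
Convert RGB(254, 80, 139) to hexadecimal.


R = 254 → FE (hex)
G = 80 → 50 (hex)
B = 139 → 8B (hex)
Hex = #FE508B


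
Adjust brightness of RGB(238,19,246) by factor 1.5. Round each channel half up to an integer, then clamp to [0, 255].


Multiply each channel by 1.5, round half up, clamp to [0, 255]
R: 238×1.5 = 357 → clamp → 255
G: 19×1.5 = 28.5 → round → 29
B: 246×1.5 = 369 → clamp → 255
= RGB(255, 29, 255)


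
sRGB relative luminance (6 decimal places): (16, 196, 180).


Linearize each channel (sRGB transfer function): c = v/255; c_lin = c/12.92 if c ≤ 0.04045, else ((c+0.055)/1.055)^2.4
  R: 16/255 ≈ 0.062745 > 0.04045 → ((0.062745+0.055)/1.055)^2.4 ≈ 0.005182
  G: 196/255 ≈ 0.768627 > 0.04045 → ((0.768627+0.055)/1.055)^2.4 ≈ 0.552011
  B: 180/255 ≈ 0.705882 > 0.04045 → ((0.705882+0.055)/1.055)^2.4 ≈ 0.456411
R_lin = 0.005182, G_lin = 0.552011, B_lin = 0.456411
L = 0.2126×R + 0.7152×G + 0.0722×B
L = 0.2126×0.005182 + 0.7152×0.552011 + 0.0722×0.456411
L ≈ 0.428853


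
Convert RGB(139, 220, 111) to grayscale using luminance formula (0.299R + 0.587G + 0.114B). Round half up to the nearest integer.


Gray = 0.299×R + 0.587×G + 0.114×B
Gray = 0.299×139 + 0.587×220 + 0.114×111
Gray = 41.561 + 129.140 + 12.654
Gray = 183.355 → round half up → 183
Gray = 183


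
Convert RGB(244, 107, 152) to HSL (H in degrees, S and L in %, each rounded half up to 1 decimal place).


Normalize: R'=244/255≈0.9569, G'=107/255≈0.4196, B'=152/255≈0.5961
Max=244/255, Min=107/255, Δ=Max-Min=137/255
L = (Max+Min)/2 = (244+107)/510 = 351/510 = 0.68823… → L = 68.8%
L > 0.5 → S = Δ/(2-Max-Min) = 137/(510-244-107) = 137/159 = 0.86163… → S = 86.2%
(the 1/255 factors cancel in S and H, so raw channel differences can be used)
Max is R' → H = 60 × (((G-B)/Δ) mod 6) = 60 × (((107-152)/137) mod 6)
  (-45)/137 = -0.3284…; negative, so add 6 → 5.6715…
  H = 60 × 5.6715… = 340.291…° → H = 340.3°
= HSL(340.3°, 86.2%, 68.8%)


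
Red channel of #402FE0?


Color: #402FE0
R = 40 = 64
G = 2F = 47
B = E0 = 224
Red = 64


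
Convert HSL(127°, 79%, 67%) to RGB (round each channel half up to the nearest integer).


H=127°, S=0.79, L=0.67
C = (1-|2L-1|)×S = (1-|0.34|)×0.79 = 0.5214
H' = H/60 = 127/60 ≈ 2.1167; X = C×(1-|H' mod 2 - 1|) = 0.06083
m = L - C/2 = 0.67 - 0.2607 = 0.4093
Sector ⌊H'⌋ = 2 → (R',G',B') = (0.0, 0.5214, 0.06083)
RGB = ((R'+m)×255, (G'+m)×255, (B'+m)×255) = (104.3715, 237.3285, 119.88315)
Round half up → RGB(104, 237, 120)


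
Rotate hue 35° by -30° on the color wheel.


New hue = (H + rotation) mod 360
New hue = (35 -30) mod 360
= 5 mod 360
= 5°


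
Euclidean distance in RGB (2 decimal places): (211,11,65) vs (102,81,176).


d = √[(R₁-R₂)² + (G₁-G₂)² + (B₁-B₂)²]
d = √[(211-102)² + (11-81)² + (65-176)²]
d = √[11881 + 4900 + 12321]
d = √29102
d ≈ 170.59


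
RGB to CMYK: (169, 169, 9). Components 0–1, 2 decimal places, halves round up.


R'=169/255≈0.6627, G'=169/255≈0.6627, B'=9/255≈0.0353
K = 1 - max(R',G',B') = 1 - 169/255 = 86/255 = 0.33725… → 0.34
(1-R'-K)/(1-K) simplifies to (max-R)/max with max = 169:
C = (169-169)/169 = 0/169 = 0 → 0.00
M = (169-169)/169 = 0/169 = 0 → 0.00
Y = (169-9)/169 = 160/169 = 0.94674… → 0.95
= CMYK(0.00, 0.00, 0.95, 0.34)


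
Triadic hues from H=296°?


Triadic: equally spaced at 120° intervals
H1 = 296°
H2 = (296 + 120) mod 360 = 56°
H3 = (296 + 240) mod 360 = 176°
Triadic = 296°, 56°, 176°


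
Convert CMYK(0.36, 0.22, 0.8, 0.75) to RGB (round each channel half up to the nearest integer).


R = 255 × (1-C) × (1-K) = 255 × 0.64 × 0.25 = 40.8 → 41
G = 255 × (1-M) × (1-K) = 255 × 0.78 × 0.25 = 49.725 → 50
B = 255 × (1-Y) × (1-K) = 255 × 0.20 × 0.25 = 12.75 → 13
= RGB(41, 50, 13)


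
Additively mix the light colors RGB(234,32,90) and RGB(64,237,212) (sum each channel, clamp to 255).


Additive: each channel = min(255, C₁+C₂)
R: 234+64 = 298 → 255
G: 32+237 = 269 → 255
B: 90+212 = 302 → 255
= RGB(255, 255, 255)


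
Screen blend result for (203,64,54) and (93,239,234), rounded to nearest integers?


Screen: C = 255 - (255-A)×(255-B)/255, rounded to nearest integer
R: 255 - (255-203)×(255-93)/255 = 255 - 8424/255 ≈ 255 - 33.035 = 221.965 → 222
G: 255 - (255-64)×(255-239)/255 = 255 - 3056/255 ≈ 255 - 11.984 = 243.016 → 243
B: 255 - (255-54)×(255-234)/255 = 255 - 4221/255 ≈ 255 - 16.553 = 238.447 → 238
= RGB(222, 243, 238)


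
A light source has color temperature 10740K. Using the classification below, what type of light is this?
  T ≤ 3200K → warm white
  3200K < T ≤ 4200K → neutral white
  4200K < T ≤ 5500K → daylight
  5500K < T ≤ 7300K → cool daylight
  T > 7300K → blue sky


Temperature: 10740K
10740K > 7300K → blue sky
Classification: blue sky


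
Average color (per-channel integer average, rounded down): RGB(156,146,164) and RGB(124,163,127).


Midpoint: each channel = ⌊(C₁+C₂)/2⌋
R: ⌊(156+124)/2⌋ = 140
G: ⌊(146+163)/2⌋ = 154
B: ⌊(164+127)/2⌋ = 145
= RGB(140, 154, 145)


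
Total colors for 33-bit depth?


Colors = 2^bits = 2^33
= 8,589,934,592 colors


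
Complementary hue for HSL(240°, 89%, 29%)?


Complement = opposite side of color wheel = hue + 180°
H' = (240 + 180) mod 360 = 60°
S and L unchanged.
= HSL(60°, 89%, 29%)


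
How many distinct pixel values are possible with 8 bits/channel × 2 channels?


Total bits = 8 bits/channel × 2 channels = 16 bits
Distinct pixel values = 2^16
= 65,536 pixel values


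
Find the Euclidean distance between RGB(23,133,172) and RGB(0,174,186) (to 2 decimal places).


d = √[(R₁-R₂)² + (G₁-G₂)² + (B₁-B₂)²]
d = √[(23-0)² + (133-174)² + (172-186)²]
d = √[529 + 1681 + 196]
d = √2406
d ≈ 49.05


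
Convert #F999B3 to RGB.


F9 → 249 (R)
99 → 153 (G)
B3 → 179 (B)
= RGB(249, 153, 179)


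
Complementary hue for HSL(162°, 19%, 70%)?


Complement = opposite side of color wheel = hue + 180°
H' = (162 + 180) mod 360 = 342°
S and L unchanged.
= HSL(342°, 19%, 70%)


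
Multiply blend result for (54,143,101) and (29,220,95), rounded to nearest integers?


Multiply: C = A×B/255, rounded to nearest integer
R: 54×29/255 = 1566/255 ≈ 6.141 → 6
G: 143×220/255 = 31460/255 ≈ 123.373 → 123
B: 101×95/255 = 9595/255 ≈ 37.627 → 38
= RGB(6, 123, 38)


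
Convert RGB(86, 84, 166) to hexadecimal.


R = 86 → 56 (hex)
G = 84 → 54 (hex)
B = 166 → A6 (hex)
Hex = #5654A6


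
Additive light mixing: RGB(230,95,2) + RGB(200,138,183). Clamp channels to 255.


Additive: each channel = min(255, C₁+C₂)
R: 230+200 = 430 → 255
G: 95+138 = 233 → 233
B: 2+183 = 185 → 185
= RGB(255, 233, 185)


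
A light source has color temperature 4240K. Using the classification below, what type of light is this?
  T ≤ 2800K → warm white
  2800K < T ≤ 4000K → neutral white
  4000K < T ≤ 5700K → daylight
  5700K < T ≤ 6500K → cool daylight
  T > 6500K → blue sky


Temperature: 4240K
4000K < 4240K ≤ 5700K → daylight
Classification: daylight


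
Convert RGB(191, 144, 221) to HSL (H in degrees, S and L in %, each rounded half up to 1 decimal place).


Normalize: R'=191/255≈0.7490, G'=144/255≈0.5647, B'=221/255≈0.8667
Max=221/255, Min=144/255, Δ=Max-Min=77/255
L = (Max+Min)/2 = (221+144)/510 = 365/510 = 0.71568… → L = 71.6%
L > 0.5 → S = Δ/(2-Max-Min) = 77/(510-221-144) = 77/145 = 0.53103… → S = 53.1%
(the 1/255 factors cancel in S and H, so raw channel differences can be used)
Max is B' → H = 60 × ((R-G)/Δ + 4) = 60 × ((191-144)/77 + 4)
  47/77 + 4 = 0.6103… + 4 = 4.6103…
  H = 60 × 4.6103… = 276.623…° → H = 276.6°
= HSL(276.6°, 53.1%, 71.6%)


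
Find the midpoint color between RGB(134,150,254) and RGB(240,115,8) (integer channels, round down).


Midpoint: each channel = ⌊(C₁+C₂)/2⌋
R: ⌊(134+240)/2⌋ = 187
G: ⌊(150+115)/2⌋ = 132
B: ⌊(254+8)/2⌋ = 131
= RGB(187, 132, 131)


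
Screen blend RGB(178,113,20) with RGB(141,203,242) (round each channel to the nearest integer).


Screen: C = 255 - (255-A)×(255-B)/255, rounded to nearest integer
R: 255 - (255-178)×(255-141)/255 = 255 - 8778/255 ≈ 255 - 34.424 = 220.576 → 221
G: 255 - (255-113)×(255-203)/255 = 255 - 7384/255 ≈ 255 - 28.957 = 226.043 → 226
B: 255 - (255-20)×(255-242)/255 = 255 - 3055/255 ≈ 255 - 11.980 = 243.020 → 243
= RGB(221, 226, 243)


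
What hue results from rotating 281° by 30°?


New hue = (H + rotation) mod 360
New hue = (281 + 30) mod 360
= 311 mod 360
= 311°


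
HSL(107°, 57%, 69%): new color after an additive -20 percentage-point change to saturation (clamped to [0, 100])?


Original S = 57%
Adjustment = -20 percentage points
New S = 57 + (-20) = 37
Clamp to [0, 100] → 37
= HSL(107°, 37%, 69%)


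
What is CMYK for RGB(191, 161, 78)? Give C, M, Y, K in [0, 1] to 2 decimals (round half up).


R'=191/255≈0.7490, G'=161/255≈0.6314, B'=78/255≈0.3059
K = 1 - max(R',G',B') = 1 - 191/255 = 64/255 = 0.25098… → 0.25
(1-R'-K)/(1-K) simplifies to (max-R)/max with max = 191:
C = (191-191)/191 = 0/191 = 0 → 0.00
M = (191-161)/191 = 30/191 = 0.15706… → 0.16
Y = (191-78)/191 = 113/191 = 0.59162… → 0.59
= CMYK(0.00, 0.16, 0.59, 0.25)


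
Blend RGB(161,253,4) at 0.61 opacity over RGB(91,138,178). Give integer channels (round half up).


C = α×F + (1-α)×B, with 1-α = 0.39
R: 0.61×161 + 0.39×91 = 98.21 + 35.49 = 133.70 → 134
G: 0.61×253 + 0.39×138 = 154.33 + 53.82 = 208.15 → 208
B: 0.61×4 + 0.39×178 = 2.44 + 69.42 = 71.86 → 72
= RGB(134, 208, 72)


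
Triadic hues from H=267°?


Triadic: equally spaced at 120° intervals
H1 = 267°
H2 = (267 + 120) mod 360 = 27°
H3 = (267 + 240) mod 360 = 147°
Triadic = 267°, 27°, 147°


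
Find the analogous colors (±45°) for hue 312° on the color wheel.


Base hue: 312°
Left analog: (312 - 45) mod 360 = 267°
Right analog: (312 + 45) mod 360 = 357°
Analogous hues = 267° and 357°


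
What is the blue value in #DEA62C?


Color: #DEA62C
R = DE = 222
G = A6 = 166
B = 2C = 44
Blue = 44


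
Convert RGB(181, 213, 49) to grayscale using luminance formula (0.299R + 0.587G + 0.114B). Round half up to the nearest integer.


Gray = 0.299×R + 0.587×G + 0.114×B
Gray = 0.299×181 + 0.587×213 + 0.114×49
Gray = 54.119 + 125.031 + 5.586
Gray = 184.736 → round half up → 185
Gray = 185


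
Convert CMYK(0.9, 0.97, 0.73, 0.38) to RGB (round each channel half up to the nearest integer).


R = 255 × (1-C) × (1-K) = 255 × 0.10 × 0.62 = 15.81 → 16
G = 255 × (1-M) × (1-K) = 255 × 0.03 × 0.62 = 4.743 → 5
B = 255 × (1-Y) × (1-K) = 255 × 0.27 × 0.62 = 42.687 → 43
= RGB(16, 5, 43)


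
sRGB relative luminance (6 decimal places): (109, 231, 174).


Linearize each channel (sRGB transfer function): c = v/255; c_lin = c/12.92 if c ≤ 0.04045, else ((c+0.055)/1.055)^2.4
  R: 109/255 ≈ 0.427451 > 0.04045 → ((0.427451+0.055)/1.055)^2.4 ≈ 0.152926
  G: 231/255 ≈ 0.905882 > 0.04045 → ((0.905882+0.055)/1.055)^2.4 ≈ 0.799103
  B: 174/255 ≈ 0.682353 > 0.04045 → ((0.682353+0.055)/1.055)^2.4 ≈ 0.423268
R_lin = 0.152926, G_lin = 0.799103, B_lin = 0.423268
L = 0.2126×R + 0.7152×G + 0.0722×B
L = 0.2126×0.152926 + 0.7152×0.799103 + 0.0722×0.423268
L ≈ 0.634590


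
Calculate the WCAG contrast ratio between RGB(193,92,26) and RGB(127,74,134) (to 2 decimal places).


Linearize each sRGB channel c=v/255: c/12.92 if c ≤ 0.04045 else ((c+0.055)/1.055)^2.4
L = 0.2126×R_lin + 0.7152×G_lin + 0.0722×B_lin
Color 1 (193,92,26):
  R=193: 193/255≈0.7569 > 0.04045 → ((0.7569+0.055)/1.055)^2.4 ≈ 0.53328
  G=92: 92/255≈0.3608 > 0.04045 → ((0.3608+0.055)/1.055)^2.4 ≈ 0.10702
  B=26: 26/255≈0.1020 > 0.04045 → ((0.1020+0.055)/1.055)^2.4 ≈ 0.01033
  L1 = 0.2126×0.53328 + 0.7152×0.10702 + 0.0722×0.01033 ≈ 0.19066
Color 2 (127,74,134):
  R=127: 127/255≈0.4980 > 0.04045 → ((0.4980+0.055)/1.055)^2.4 ≈ 0.21223
  G=74: 74/255≈0.2902 > 0.04045 → ((0.2902+0.055)/1.055)^2.4 ≈ 0.06848
  B=134: 134/255≈0.5255 > 0.04045 → ((0.5255+0.055)/1.055)^2.4 ≈ 0.23840
  L2 = 0.2126×0.21223 + 0.7152×0.06848 + 0.0722×0.23840 ≈ 0.11131
Lighter = 0.19066, Darker = 0.11131
Ratio = (L_lighter + 0.05) / (L_darker + 0.05)
Ratio = (0.19066 + 0.05) / (0.11131 + 0.05) = 0.24066 / 0.16131 ≈ 1.4919
Ratio ≈ 1.49:1


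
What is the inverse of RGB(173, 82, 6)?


Invert: (255-R, 255-G, 255-B)
R: 255-173 = 82
G: 255-82 = 173
B: 255-6 = 249
= RGB(82, 173, 249)


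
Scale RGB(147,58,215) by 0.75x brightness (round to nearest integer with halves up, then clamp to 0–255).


Multiply each channel by 0.75, round half up, clamp to [0, 255]
R: 147×0.75 = 110.25 → round → 110
G: 58×0.75 = 43.5 → round → 44
B: 215×0.75 = 161.25 → round → 161
= RGB(110, 44, 161)


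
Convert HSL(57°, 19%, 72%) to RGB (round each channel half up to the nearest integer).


H=57°, S=0.19, L=0.72
C = (1-|2L-1|)×S = (1-|0.44|)×0.19 = 0.1064
H' = H/60 = 57/60 ≈ 0.9500; X = C×(1-|H' mod 2 - 1|) = 0.10108
m = L - C/2 = 0.72 - 0.0532 = 0.6668
Sector ⌊H'⌋ = 0 → (R',G',B') = (0.1064, 0.10108, 0.0)
RGB = ((R'+m)×255, (G'+m)×255, (B'+m)×255) = (197.166, 195.8094, 170.034)
Round half up → RGB(197, 196, 170)


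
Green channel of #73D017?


Color: #73D017
R = 73 = 115
G = D0 = 208
B = 17 = 23
Green = 208


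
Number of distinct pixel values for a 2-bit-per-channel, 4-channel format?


Total bits = 2 bits/channel × 4 channels = 8 bits
Distinct pixel values = 2^8
= 256 pixel values


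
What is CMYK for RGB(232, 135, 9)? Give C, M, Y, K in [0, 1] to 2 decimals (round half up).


R'=232/255≈0.9098, G'=135/255≈0.5294, B'=9/255≈0.0353
K = 1 - max(R',G',B') = 1 - 232/255 = 23/255 = 0.09019… → 0.09
(1-R'-K)/(1-K) simplifies to (max-R)/max with max = 232:
C = (232-232)/232 = 0/232 = 0 → 0.00
M = (232-135)/232 = 97/232 = 0.41810… → 0.42
Y = (232-9)/232 = 223/232 = 0.96120… → 0.96
= CMYK(0.00, 0.42, 0.96, 0.09)
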